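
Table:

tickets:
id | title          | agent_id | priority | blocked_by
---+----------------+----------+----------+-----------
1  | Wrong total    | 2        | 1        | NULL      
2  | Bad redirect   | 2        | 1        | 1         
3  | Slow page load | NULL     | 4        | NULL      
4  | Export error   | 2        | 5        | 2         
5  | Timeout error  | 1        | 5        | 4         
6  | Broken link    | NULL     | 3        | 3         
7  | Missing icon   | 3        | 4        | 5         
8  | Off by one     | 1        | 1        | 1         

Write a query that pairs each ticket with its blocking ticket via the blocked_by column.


This is a self-join: tickets is joined to a second copy of itself, matching each row's blocked_by to another row's id. Use LEFT JOIN so rows with blocked_by=NULL are kept.
  - ticket 1 (Wrong total): blocked_by=NULL -> NULL
  - ticket 2 (Bad redirect): blocked_by=1 -> Wrong total
  - ticket 3 (Slow page load): blocked_by=NULL -> NULL
  - ticket 4 (Export error): blocked_by=2 -> Bad redirect
  - ticket 5 (Timeout error): blocked_by=4 -> Export error
  - ticket 6 (Broken link): blocked_by=3 -> Slow page load
  - ticket 7 (Missing icon): blocked_by=5 -> Timeout error
  - ticket 8 (Off by one): blocked_by=1 -> Wrong total

SQL:
SELECT a.title AS item, b.title AS blocked_by
FROM tickets a
LEFT JOIN tickets b ON a.blocked_by = b.id

Result:
item           | blocked_by    
---------------+---------------
Wrong total    | NULL          
Bad redirect   | Wrong total   
Slow page load | NULL          
Export error   | Bad redirect  
Timeout error  | Export error  
Broken link    | Slow page load
Missing icon   | Timeout error 
Off by one     | Wrong total   


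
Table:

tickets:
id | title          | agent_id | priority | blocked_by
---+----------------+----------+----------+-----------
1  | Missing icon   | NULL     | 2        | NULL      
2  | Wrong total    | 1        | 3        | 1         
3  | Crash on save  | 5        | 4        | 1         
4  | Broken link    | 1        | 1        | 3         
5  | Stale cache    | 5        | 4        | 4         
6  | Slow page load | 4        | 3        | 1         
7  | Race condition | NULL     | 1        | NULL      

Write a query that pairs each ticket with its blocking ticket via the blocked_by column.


This is a self-join: tickets is joined to a second copy of itself, matching each row's blocked_by to another row's id. Use LEFT JOIN so rows with blocked_by=NULL are kept.
  - ticket 1 (Missing icon): blocked_by=NULL -> NULL
  - ticket 2 (Wrong total): blocked_by=1 -> Missing icon
  - ticket 3 (Crash on save): blocked_by=1 -> Missing icon
  - ticket 4 (Broken link): blocked_by=3 -> Crash on save
  - ticket 5 (Stale cache): blocked_by=4 -> Broken link
  - ticket 6 (Slow page load): blocked_by=1 -> Missing icon
  - ticket 7 (Race condition): blocked_by=NULL -> NULL

SQL:
SELECT a.title AS item, b.title AS blocked_by
FROM tickets a
LEFT JOIN tickets b ON a.blocked_by = b.id

Result:
item           | blocked_by   
---------------+--------------
Missing icon   | NULL         
Wrong total    | Missing icon 
Crash on save  | Missing icon 
Broken link    | Crash on save
Stale cache    | Broken link  
Slow page load | Missing icon 
Race condition | NULL         


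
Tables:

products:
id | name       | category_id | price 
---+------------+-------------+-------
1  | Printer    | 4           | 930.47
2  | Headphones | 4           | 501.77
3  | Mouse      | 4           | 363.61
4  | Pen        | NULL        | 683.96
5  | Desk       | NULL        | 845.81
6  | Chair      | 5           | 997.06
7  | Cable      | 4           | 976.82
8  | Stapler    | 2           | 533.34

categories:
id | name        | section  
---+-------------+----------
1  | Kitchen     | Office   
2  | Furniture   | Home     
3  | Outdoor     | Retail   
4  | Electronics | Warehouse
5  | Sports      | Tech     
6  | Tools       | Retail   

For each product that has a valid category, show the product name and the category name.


INNER JOIN keeps only products rows whose category_id matches an id in categories. Walk through each product:
  - product 1 (Printer): category_id=4 -> matches Electronics
  - product 2 (Headphones): category_id=4 -> matches Electronics
  - product 3 (Mouse): category_id=4 -> matches Electronics
  - product 4 (Pen): category_id=NULL, no match -> dropped
  - product 5 (Desk): category_id=NULL, no match -> dropped
  - product 6 (Chair): category_id=5 -> matches Sports
  - product 7 (Cable): category_id=4 -> matches Electronics
  - product 8 (Stapler): category_id=2 -> matches Furniture
So 2 of 8 rows are dropped.

SQL:
SELECT a.name, b.name AS category
FROM products a
INNER JOIN categories b ON a.category_id = b.id

Result:
name       | category   
-----------+------------
Printer    | Electronics
Headphones | Electronics
Mouse      | Electronics
Chair      | Sports     
Cable      | Electronics
Stapler    | Furniture  


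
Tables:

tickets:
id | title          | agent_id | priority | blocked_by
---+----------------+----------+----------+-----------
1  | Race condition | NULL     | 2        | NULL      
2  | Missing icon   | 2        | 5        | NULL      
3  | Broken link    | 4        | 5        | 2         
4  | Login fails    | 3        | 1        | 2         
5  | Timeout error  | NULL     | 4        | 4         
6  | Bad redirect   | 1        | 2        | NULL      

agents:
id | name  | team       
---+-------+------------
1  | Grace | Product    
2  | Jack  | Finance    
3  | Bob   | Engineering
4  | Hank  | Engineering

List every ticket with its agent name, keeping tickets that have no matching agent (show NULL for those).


LEFT JOIN keeps every row from tickets (the left table); where agent_id has no match in agents, the agent columns become NULL. Walk through each ticket:
  - ticket 1 (Race condition): agent_id=NULL, no match -> kept with NULL
  - ticket 2 (Missing icon): agent_id=2 -> matches Jack
  - ticket 3 (Broken link): agent_id=4 -> matches Hank
  - ticket 4 (Login fails): agent_id=3 -> matches Bob
  - ticket 5 (Timeout error): agent_id=NULL, no match -> kept with NULL
  - ticket 6 (Bad redirect): agent_id=1 -> matches Grace
All 6 rows appear; 2 have NULL agent.

SQL:
SELECT a.title, b.name AS agent
FROM tickets a
LEFT JOIN agents b ON a.agent_id = b.id

Result:
title          | agent
---------------+------
Race condition | NULL 
Missing icon   | Jack 
Broken link    | Hank 
Login fails    | Bob  
Timeout error  | NULL 
Bad redirect   | Grace


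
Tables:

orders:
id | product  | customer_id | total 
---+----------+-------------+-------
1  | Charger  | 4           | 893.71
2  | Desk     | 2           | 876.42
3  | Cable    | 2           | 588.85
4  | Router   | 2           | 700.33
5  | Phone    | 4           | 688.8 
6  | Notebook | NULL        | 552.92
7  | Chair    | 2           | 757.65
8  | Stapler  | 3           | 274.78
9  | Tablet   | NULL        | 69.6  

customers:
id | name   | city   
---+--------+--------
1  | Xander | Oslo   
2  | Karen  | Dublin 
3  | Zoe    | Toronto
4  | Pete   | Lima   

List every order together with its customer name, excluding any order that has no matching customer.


INNER JOIN keeps only orders rows whose customer_id matches an id in customers. Walk through each order:
  - order 1 (Charger): customer_id=4 -> matches Pete
  - order 2 (Desk): customer_id=2 -> matches Karen
  - order 3 (Cable): customer_id=2 -> matches Karen
  - order 4 (Router): customer_id=2 -> matches Karen
  - order 5 (Phone): customer_id=4 -> matches Pete
  - order 6 (Notebook): customer_id=NULL, no match -> dropped
  - order 7 (Chair): customer_id=2 -> matches Karen
  - order 8 (Stapler): customer_id=3 -> matches Zoe
  - order 9 (Tablet): customer_id=NULL, no match -> dropped
So 2 of 9 rows are dropped.

SQL:
SELECT a.product, b.name AS customer
FROM orders a
INNER JOIN customers b ON a.customer_id = b.id

Result:
product | customer
--------+---------
Charger | Pete    
Desk    | Karen   
Cable   | Karen   
Router  | Karen   
Phone   | Pete    
Chair   | Karen   
Stapler | Zoe     


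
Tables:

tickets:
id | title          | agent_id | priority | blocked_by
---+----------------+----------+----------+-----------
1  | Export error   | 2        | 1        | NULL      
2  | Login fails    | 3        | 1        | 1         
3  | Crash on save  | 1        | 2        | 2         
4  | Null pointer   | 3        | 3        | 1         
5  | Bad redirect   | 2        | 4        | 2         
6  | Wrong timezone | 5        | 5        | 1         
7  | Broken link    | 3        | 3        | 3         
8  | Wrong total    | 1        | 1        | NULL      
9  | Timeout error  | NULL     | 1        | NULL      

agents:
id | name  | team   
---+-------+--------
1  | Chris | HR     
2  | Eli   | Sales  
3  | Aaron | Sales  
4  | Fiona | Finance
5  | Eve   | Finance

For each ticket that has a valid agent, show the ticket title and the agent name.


INNER JOIN keeps only tickets rows whose agent_id matches an id in agents. Walk through each ticket:
  - ticket 1 (Export error): agent_id=2 -> matches Eli
  - ticket 2 (Login fails): agent_id=3 -> matches Aaron
  - ticket 3 (Crash on save): agent_id=1 -> matches Chris
  - ticket 4 (Null pointer): agent_id=3 -> matches Aaron
  - ticket 5 (Bad redirect): agent_id=2 -> matches Eli
  - ticket 6 (Wrong timezone): agent_id=5 -> matches Eve
  - ticket 7 (Broken link): agent_id=3 -> matches Aaron
  - ticket 8 (Wrong total): agent_id=1 -> matches Chris
  - ticket 9 (Timeout error): agent_id=NULL, no match -> dropped
So 1 of 9 rows is dropped.

SQL:
SELECT a.title, b.name AS agent
FROM tickets a
INNER JOIN agents b ON a.agent_id = b.id

Result:
title          | agent
---------------+------
Export error   | Eli  
Login fails    | Aaron
Crash on save  | Chris
Null pointer   | Aaron
Bad redirect   | Eli  
Wrong timezone | Eve  
Broken link    | Aaron
Wrong total    | Chris


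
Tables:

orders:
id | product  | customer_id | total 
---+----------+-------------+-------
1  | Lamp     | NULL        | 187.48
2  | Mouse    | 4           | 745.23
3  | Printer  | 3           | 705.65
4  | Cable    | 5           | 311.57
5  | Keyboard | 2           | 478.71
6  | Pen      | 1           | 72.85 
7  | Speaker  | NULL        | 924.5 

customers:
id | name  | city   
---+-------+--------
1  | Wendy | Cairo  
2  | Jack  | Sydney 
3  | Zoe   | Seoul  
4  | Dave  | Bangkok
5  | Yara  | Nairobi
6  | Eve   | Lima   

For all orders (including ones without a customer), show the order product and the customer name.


LEFT JOIN keeps every row from orders (the left table); where customer_id has no match in customers, the customer columns become NULL. Walk through each order:
  - order 1 (Lamp): customer_id=NULL, no match -> kept with NULL
  - order 2 (Mouse): customer_id=4 -> matches Dave
  - order 3 (Printer): customer_id=3 -> matches Zoe
  - order 4 (Cable): customer_id=5 -> matches Yara
  - order 5 (Keyboard): customer_id=2 -> matches Jack
  - order 6 (Pen): customer_id=1 -> matches Wendy
  - order 7 (Speaker): customer_id=NULL, no match -> kept with NULL
All 7 rows appear; 2 have NULL customer.

SQL:
SELECT a.product, b.name AS customer
FROM orders a
LEFT JOIN customers b ON a.customer_id = b.id

Result:
product  | customer
---------+---------
Lamp     | NULL    
Mouse    | Dave    
Printer  | Zoe     
Cable    | Yara    
Keyboard | Jack    
Pen      | Wendy   
Speaker  | NULL    


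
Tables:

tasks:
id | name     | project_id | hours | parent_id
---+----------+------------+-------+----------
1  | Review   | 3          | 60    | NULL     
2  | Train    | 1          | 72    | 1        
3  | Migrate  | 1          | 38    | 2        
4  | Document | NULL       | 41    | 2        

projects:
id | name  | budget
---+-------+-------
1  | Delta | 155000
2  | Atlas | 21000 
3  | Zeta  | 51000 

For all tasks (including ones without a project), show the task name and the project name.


LEFT JOIN keeps every row from tasks (the left table); where project_id has no match in projects, the project columns become NULL. Walk through each task:
  - task 1 (Review): project_id=3 -> matches Zeta
  - task 2 (Train): project_id=1 -> matches Delta
  - task 3 (Migrate): project_id=1 -> matches Delta
  - task 4 (Document): project_id=NULL, no match -> kept with NULL
All 4 rows appear; 1 has NULL project.

SQL:
SELECT a.name, b.name AS project
FROM tasks a
LEFT JOIN projects b ON a.project_id = b.id

Result:
name     | project
---------+--------
Review   | Zeta   
Train    | Delta  
Migrate  | Delta  
Document | NULL   


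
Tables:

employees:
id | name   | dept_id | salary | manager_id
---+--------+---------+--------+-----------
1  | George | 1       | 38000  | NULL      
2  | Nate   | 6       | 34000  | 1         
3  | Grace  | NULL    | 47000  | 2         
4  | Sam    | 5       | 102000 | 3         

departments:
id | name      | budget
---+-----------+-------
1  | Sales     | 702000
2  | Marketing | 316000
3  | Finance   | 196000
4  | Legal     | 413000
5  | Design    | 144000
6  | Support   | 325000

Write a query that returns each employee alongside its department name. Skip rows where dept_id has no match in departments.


INNER JOIN keeps only employees rows whose dept_id matches an id in departments. Walk through each employee:
  - employee 1 (George): dept_id=1 -> matches Sales
  - employee 2 (Nate): dept_id=6 -> matches Support
  - employee 3 (Grace): dept_id=NULL, no match -> dropped
  - employee 4 (Sam): dept_id=5 -> matches Design
So 1 of 4 rows is dropped.

SQL:
SELECT a.name, b.name AS department
FROM employees a
INNER JOIN departments b ON a.dept_id = b.id

Result:
name   | department
-------+-----------
George | Sales     
Nate   | Support   
Sam    | Design    


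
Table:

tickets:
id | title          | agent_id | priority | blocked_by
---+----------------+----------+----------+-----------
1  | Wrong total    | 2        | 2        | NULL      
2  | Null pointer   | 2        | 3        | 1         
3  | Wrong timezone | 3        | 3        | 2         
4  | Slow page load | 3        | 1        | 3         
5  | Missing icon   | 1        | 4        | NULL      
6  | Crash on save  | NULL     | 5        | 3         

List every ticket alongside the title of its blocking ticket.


This is a self-join: tickets is joined to a second copy of itself, matching each row's blocked_by to another row's id. Use LEFT JOIN so rows with blocked_by=NULL are kept.
  - ticket 1 (Wrong total): blocked_by=NULL -> NULL
  - ticket 2 (Null pointer): blocked_by=1 -> Wrong total
  - ticket 3 (Wrong timezone): blocked_by=2 -> Null pointer
  - ticket 4 (Slow page load): blocked_by=3 -> Wrong timezone
  - ticket 5 (Missing icon): blocked_by=NULL -> NULL
  - ticket 6 (Crash on save): blocked_by=3 -> Wrong timezone

SQL:
SELECT a.title AS item, b.title AS blocked_by
FROM tickets a
LEFT JOIN tickets b ON a.blocked_by = b.id

Result:
item           | blocked_by    
---------------+---------------
Wrong total    | NULL          
Null pointer   | Wrong total   
Wrong timezone | Null pointer  
Slow page load | Wrong timezone
Missing icon   | NULL          
Crash on save  | Wrong timezone


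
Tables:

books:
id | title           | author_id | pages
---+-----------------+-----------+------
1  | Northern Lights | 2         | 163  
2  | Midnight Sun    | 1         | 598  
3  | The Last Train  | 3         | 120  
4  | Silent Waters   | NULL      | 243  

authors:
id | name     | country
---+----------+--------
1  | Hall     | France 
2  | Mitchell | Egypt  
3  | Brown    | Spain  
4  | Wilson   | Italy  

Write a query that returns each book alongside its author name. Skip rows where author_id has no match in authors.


INNER JOIN keeps only books rows whose author_id matches an id in authors. Walk through each book:
  - book 1 (Northern Lights): author_id=2 -> matches Mitchell
  - book 2 (Midnight Sun): author_id=1 -> matches Hall
  - book 3 (The Last Train): author_id=3 -> matches Brown
  - book 4 (Silent Waters): author_id=NULL, no match -> dropped
So 1 of 4 rows is dropped.

SQL:
SELECT a.title, b.name AS author
FROM books a
INNER JOIN authors b ON a.author_id = b.id

Result:
title           | author  
----------------+---------
Northern Lights | Mitchell
Midnight Sun    | Hall    
The Last Train  | Brown   


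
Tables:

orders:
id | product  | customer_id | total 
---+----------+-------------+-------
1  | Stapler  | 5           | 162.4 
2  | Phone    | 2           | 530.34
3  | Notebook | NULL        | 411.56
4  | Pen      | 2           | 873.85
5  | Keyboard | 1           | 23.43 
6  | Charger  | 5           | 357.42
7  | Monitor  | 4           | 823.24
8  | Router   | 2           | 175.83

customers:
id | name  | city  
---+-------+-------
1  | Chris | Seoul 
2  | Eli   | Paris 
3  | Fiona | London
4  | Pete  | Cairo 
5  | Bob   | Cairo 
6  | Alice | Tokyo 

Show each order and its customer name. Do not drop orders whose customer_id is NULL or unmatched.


LEFT JOIN keeps every row from orders (the left table); where customer_id has no match in customers, the customer columns become NULL. Walk through each order:
  - order 1 (Stapler): customer_id=5 -> matches Bob
  - order 2 (Phone): customer_id=2 -> matches Eli
  - order 3 (Notebook): customer_id=NULL, no match -> kept with NULL
  - order 4 (Pen): customer_id=2 -> matches Eli
  - order 5 (Keyboard): customer_id=1 -> matches Chris
  - order 6 (Charger): customer_id=5 -> matches Bob
  - order 7 (Monitor): customer_id=4 -> matches Pete
  - order 8 (Router): customer_id=2 -> matches Eli
All 8 rows appear; 1 has NULL customer.

SQL:
SELECT a.product, b.name AS customer
FROM orders a
LEFT JOIN customers b ON a.customer_id = b.id

Result:
product  | customer
---------+---------
Stapler  | Bob     
Phone    | Eli     
Notebook | NULL    
Pen      | Eli     
Keyboard | Chris   
Charger  | Bob     
Monitor  | Pete    
Router   | Eli     


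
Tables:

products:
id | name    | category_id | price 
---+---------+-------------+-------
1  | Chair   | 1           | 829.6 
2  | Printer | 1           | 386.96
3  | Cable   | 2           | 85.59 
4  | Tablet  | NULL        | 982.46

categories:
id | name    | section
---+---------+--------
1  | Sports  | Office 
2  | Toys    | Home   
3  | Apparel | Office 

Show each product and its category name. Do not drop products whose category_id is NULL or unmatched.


LEFT JOIN keeps every row from products (the left table); where category_id has no match in categories, the category columns become NULL. Walk through each product:
  - product 1 (Chair): category_id=1 -> matches Sports
  - product 2 (Printer): category_id=1 -> matches Sports
  - product 3 (Cable): category_id=2 -> matches Toys
  - product 4 (Tablet): category_id=NULL, no match -> kept with NULL
All 4 rows appear; 1 has NULL category.

SQL:
SELECT a.name, b.name AS category
FROM products a
LEFT JOIN categories b ON a.category_id = b.id

Result:
name    | category
--------+---------
Chair   | Sports  
Printer | Sports  
Cable   | Toys    
Tablet  | NULL    


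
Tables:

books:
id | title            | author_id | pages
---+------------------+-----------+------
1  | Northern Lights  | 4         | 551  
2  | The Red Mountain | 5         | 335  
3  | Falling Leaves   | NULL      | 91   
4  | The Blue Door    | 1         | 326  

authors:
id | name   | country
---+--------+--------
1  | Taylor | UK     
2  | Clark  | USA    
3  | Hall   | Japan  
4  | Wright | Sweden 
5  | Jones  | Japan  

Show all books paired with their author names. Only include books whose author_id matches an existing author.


INNER JOIN keeps only books rows whose author_id matches an id in authors. Walk through each book:
  - book 1 (Northern Lights): author_id=4 -> matches Wright
  - book 2 (The Red Mountain): author_id=5 -> matches Jones
  - book 3 (Falling Leaves): author_id=NULL, no match -> dropped
  - book 4 (The Blue Door): author_id=1 -> matches Taylor
So 1 of 4 rows is dropped.

SQL:
SELECT a.title, b.name AS author
FROM books a
INNER JOIN authors b ON a.author_id = b.id

Result:
title            | author
-----------------+-------
Northern Lights  | Wright
The Red Mountain | Jones 
The Blue Door    | Taylor


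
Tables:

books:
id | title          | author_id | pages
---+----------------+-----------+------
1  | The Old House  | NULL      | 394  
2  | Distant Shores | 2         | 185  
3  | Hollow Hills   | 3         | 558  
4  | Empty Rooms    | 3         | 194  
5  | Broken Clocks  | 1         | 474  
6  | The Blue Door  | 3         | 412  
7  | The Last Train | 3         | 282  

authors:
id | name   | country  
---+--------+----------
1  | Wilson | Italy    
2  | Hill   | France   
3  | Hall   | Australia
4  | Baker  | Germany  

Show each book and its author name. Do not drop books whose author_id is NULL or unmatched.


LEFT JOIN keeps every row from books (the left table); where author_id has no match in authors, the author columns become NULL. Walk through each book:
  - book 1 (The Old House): author_id=NULL, no match -> kept with NULL
  - book 2 (Distant Shores): author_id=2 -> matches Hill
  - book 3 (Hollow Hills): author_id=3 -> matches Hall
  - book 4 (Empty Rooms): author_id=3 -> matches Hall
  - book 5 (Broken Clocks): author_id=1 -> matches Wilson
  - book 6 (The Blue Door): author_id=3 -> matches Hall
  - book 7 (The Last Train): author_id=3 -> matches Hall
All 7 rows appear; 1 has NULL author.

SQL:
SELECT a.title, b.name AS author
FROM books a
LEFT JOIN authors b ON a.author_id = b.id

Result:
title          | author
---------------+-------
The Old House  | NULL  
Distant Shores | Hill  
Hollow Hills   | Hall  
Empty Rooms    | Hall  
Broken Clocks  | Wilson
The Blue Door  | Hall  
The Last Train | Hall  


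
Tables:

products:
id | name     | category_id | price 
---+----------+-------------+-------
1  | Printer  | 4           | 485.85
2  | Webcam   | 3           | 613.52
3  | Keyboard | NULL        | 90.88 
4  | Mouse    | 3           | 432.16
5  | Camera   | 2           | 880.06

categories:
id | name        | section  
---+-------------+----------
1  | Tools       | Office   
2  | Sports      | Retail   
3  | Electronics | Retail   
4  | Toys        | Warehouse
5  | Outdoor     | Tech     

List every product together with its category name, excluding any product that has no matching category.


INNER JOIN keeps only products rows whose category_id matches an id in categories. Walk through each product:
  - product 1 (Printer): category_id=4 -> matches Toys
  - product 2 (Webcam): category_id=3 -> matches Electronics
  - product 3 (Keyboard): category_id=NULL, no match -> dropped
  - product 4 (Mouse): category_id=3 -> matches Electronics
  - product 5 (Camera): category_id=2 -> matches Sports
So 1 of 5 rows is dropped.

SQL:
SELECT a.name, b.name AS category
FROM products a
INNER JOIN categories b ON a.category_id = b.id

Result:
name    | category   
--------+------------
Printer | Toys       
Webcam  | Electronics
Mouse   | Electronics
Camera  | Sports     


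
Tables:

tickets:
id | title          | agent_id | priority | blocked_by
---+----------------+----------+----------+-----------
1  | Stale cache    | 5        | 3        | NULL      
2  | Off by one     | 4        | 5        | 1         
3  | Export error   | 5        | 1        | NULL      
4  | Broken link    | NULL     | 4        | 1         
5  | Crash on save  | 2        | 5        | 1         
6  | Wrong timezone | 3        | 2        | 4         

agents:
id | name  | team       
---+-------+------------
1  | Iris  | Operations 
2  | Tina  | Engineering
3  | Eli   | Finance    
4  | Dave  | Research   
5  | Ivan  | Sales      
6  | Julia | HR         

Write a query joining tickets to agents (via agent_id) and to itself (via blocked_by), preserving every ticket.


Two LEFT JOINs from the same base table tickets: one to agents via agent_id, one to tickets itself via blocked_by. Both are LEFT so every ticket is preserved.
Match against agents:
  - ticket 1 (Stale cache): agent_id=5 -> matches Ivan
  - ticket 2 (Off by one): agent_id=4 -> matches Dave
  - ticket 3 (Export error): agent_id=5 -> matches Ivan
  - ticket 4 (Broken link): agent_id=NULL, no match -> kept with NULL
  - ticket 5 (Crash on save): agent_id=2 -> matches Tina
  - ticket 6 (Wrong timezone): agent_id=3 -> matches Eli
Match against tickets (self):
  - ticket 1 (Stale cache): blocked_by=NULL -> NULL
  - ticket 2 (Off by one): blocked_by=1 -> Stale cache
  - ticket 3 (Export error): blocked_by=NULL -> NULL
  - ticket 4 (Broken link): blocked_by=1 -> Stale cache
  - ticket 5 (Crash on save): blocked_by=1 -> Stale cache
  - ticket 6 (Wrong timezone): blocked_by=4 -> Broken link

SQL:
SELECT a.title, b.name AS agent, c.title AS blocked_by
FROM tickets a
LEFT JOIN agents b ON a.agent_id = b.id
LEFT JOIN tickets c ON a.blocked_by = c.id

Result:
title          | agent | blocked_by 
---------------+-------+------------
Stale cache    | Ivan  | NULL       
Off by one     | Dave  | Stale cache
Export error   | Ivan  | NULL       
Broken link    | NULL  | Stale cache
Crash on save  | Tina  | Stale cache
Wrong timezone | Eli   | Broken link


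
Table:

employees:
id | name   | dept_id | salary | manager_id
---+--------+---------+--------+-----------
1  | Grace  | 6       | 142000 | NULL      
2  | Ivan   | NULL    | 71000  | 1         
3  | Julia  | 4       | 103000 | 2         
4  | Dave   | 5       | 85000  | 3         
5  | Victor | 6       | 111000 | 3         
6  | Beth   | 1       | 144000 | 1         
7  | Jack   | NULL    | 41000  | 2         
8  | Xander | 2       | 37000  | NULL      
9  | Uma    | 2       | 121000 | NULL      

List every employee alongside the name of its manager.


This is a self-join: employees is joined to a second copy of itself, matching each row's manager_id to another row's id. Use LEFT JOIN so rows with manager_id=NULL are kept.
  - employee 1 (Grace): manager_id=NULL -> NULL
  - employee 2 (Ivan): manager_id=1 -> Grace
  - employee 3 (Julia): manager_id=2 -> Ivan
  - employee 4 (Dave): manager_id=3 -> Julia
  - employee 5 (Victor): manager_id=3 -> Julia
  - employee 6 (Beth): manager_id=1 -> Grace
  - employee 7 (Jack): manager_id=2 -> Ivan
  - employee 8 (Xander): manager_id=NULL -> NULL
  - employee 9 (Uma): manager_id=NULL -> NULL

SQL:
SELECT a.name AS item, b.name AS manager
FROM employees a
LEFT JOIN employees b ON a.manager_id = b.id

Result:
item   | manager
-------+--------
Grace  | NULL   
Ivan   | Grace  
Julia  | Ivan   
Dave   | Julia  
Victor | Julia  
Beth   | Grace  
Jack   | Ivan   
Xander | NULL   
Uma    | NULL   


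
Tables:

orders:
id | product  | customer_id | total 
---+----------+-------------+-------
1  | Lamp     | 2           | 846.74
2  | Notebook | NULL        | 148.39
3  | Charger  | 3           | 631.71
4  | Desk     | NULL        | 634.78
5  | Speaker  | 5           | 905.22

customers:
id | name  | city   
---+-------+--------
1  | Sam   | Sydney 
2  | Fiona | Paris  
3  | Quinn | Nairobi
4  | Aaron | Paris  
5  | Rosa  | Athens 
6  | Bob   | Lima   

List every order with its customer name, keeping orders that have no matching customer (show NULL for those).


LEFT JOIN keeps every row from orders (the left table); where customer_id has no match in customers, the customer columns become NULL. Walk through each order:
  - order 1 (Lamp): customer_id=2 -> matches Fiona
  - order 2 (Notebook): customer_id=NULL, no match -> kept with NULL
  - order 3 (Charger): customer_id=3 -> matches Quinn
  - order 4 (Desk): customer_id=NULL, no match -> kept with NULL
  - order 5 (Speaker): customer_id=5 -> matches Rosa
All 5 rows appear; 2 have NULL customer.

SQL:
SELECT a.product, b.name AS customer
FROM orders a
LEFT JOIN customers b ON a.customer_id = b.id

Result:
product  | customer
---------+---------
Lamp     | Fiona   
Notebook | NULL    
Charger  | Quinn   
Desk     | NULL    
Speaker  | Rosa    


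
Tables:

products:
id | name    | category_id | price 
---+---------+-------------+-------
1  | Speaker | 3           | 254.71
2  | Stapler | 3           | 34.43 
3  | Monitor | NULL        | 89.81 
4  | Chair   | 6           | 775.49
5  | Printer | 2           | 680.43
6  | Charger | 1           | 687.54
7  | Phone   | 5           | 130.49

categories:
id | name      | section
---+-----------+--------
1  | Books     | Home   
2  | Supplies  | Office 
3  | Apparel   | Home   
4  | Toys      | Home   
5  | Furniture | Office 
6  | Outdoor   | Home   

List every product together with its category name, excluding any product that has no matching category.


INNER JOIN keeps only products rows whose category_id matches an id in categories. Walk through each product:
  - product 1 (Speaker): category_id=3 -> matches Apparel
  - product 2 (Stapler): category_id=3 -> matches Apparel
  - product 3 (Monitor): category_id=NULL, no match -> dropped
  - product 4 (Chair): category_id=6 -> matches Outdoor
  - product 5 (Printer): category_id=2 -> matches Supplies
  - product 6 (Charger): category_id=1 -> matches Books
  - product 7 (Phone): category_id=5 -> matches Furniture
So 1 of 7 rows is dropped.

SQL:
SELECT a.name, b.name AS category
FROM products a
INNER JOIN categories b ON a.category_id = b.id

Result:
name    | category 
--------+----------
Speaker | Apparel  
Stapler | Apparel  
Chair   | Outdoor  
Printer | Supplies 
Charger | Books    
Phone   | Furniture


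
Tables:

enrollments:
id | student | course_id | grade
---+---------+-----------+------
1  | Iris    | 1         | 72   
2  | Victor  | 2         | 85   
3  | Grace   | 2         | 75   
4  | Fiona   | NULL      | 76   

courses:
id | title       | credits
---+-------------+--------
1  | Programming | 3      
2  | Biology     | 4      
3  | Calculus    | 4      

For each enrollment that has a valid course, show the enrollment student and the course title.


INNER JOIN keeps only enrollments rows whose course_id matches an id in courses. Walk through each enrollment:
  - enrollment 1 (Iris): course_id=1 -> matches Programming
  - enrollment 2 (Victor): course_id=2 -> matches Biology
  - enrollment 3 (Grace): course_id=2 -> matches Biology
  - enrollment 4 (Fiona): course_id=NULL, no match -> dropped
So 1 of 4 rows is dropped.

SQL:
SELECT a.student, b.title AS course
FROM enrollments a
INNER JOIN courses b ON a.course_id = b.id

Result:
student | course     
--------+------------
Iris    | Programming
Victor  | Biology    
Grace   | Biology    


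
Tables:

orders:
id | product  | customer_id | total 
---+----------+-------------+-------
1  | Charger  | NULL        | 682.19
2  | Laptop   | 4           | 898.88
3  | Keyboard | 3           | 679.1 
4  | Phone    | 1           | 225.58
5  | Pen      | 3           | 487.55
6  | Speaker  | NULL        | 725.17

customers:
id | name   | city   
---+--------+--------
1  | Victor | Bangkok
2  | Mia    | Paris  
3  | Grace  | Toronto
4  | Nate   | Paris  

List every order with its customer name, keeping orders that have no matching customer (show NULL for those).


LEFT JOIN keeps every row from orders (the left table); where customer_id has no match in customers, the customer columns become NULL. Walk through each order:
  - order 1 (Charger): customer_id=NULL, no match -> kept with NULL
  - order 2 (Laptop): customer_id=4 -> matches Nate
  - order 3 (Keyboard): customer_id=3 -> matches Grace
  - order 4 (Phone): customer_id=1 -> matches Victor
  - order 5 (Pen): customer_id=3 -> matches Grace
  - order 6 (Speaker): customer_id=NULL, no match -> kept with NULL
All 6 rows appear; 2 have NULL customer.

SQL:
SELECT a.product, b.name AS customer
FROM orders a
LEFT JOIN customers b ON a.customer_id = b.id

Result:
product  | customer
---------+---------
Charger  | NULL    
Laptop   | Nate    
Keyboard | Grace   
Phone    | Victor  
Pen      | Grace   
Speaker  | NULL    


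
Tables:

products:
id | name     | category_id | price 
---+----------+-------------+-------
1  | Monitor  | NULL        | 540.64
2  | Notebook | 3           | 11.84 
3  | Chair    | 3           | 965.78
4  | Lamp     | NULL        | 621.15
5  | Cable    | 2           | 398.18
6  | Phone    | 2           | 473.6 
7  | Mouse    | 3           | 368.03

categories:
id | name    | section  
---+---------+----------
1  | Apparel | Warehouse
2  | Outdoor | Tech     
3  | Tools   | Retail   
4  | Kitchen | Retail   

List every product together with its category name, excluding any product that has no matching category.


INNER JOIN keeps only products rows whose category_id matches an id in categories. Walk through each product:
  - product 1 (Monitor): category_id=NULL, no match -> dropped
  - product 2 (Notebook): category_id=3 -> matches Tools
  - product 3 (Chair): category_id=3 -> matches Tools
  - product 4 (Lamp): category_id=NULL, no match -> dropped
  - product 5 (Cable): category_id=2 -> matches Outdoor
  - product 6 (Phone): category_id=2 -> matches Outdoor
  - product 7 (Mouse): category_id=3 -> matches Tools
So 2 of 7 rows are dropped.

SQL:
SELECT a.name, b.name AS category
FROM products a
INNER JOIN categories b ON a.category_id = b.id

Result:
name     | category
---------+---------
Notebook | Tools   
Chair    | Tools   
Cable    | Outdoor 
Phone    | Outdoor 
Mouse    | Tools   


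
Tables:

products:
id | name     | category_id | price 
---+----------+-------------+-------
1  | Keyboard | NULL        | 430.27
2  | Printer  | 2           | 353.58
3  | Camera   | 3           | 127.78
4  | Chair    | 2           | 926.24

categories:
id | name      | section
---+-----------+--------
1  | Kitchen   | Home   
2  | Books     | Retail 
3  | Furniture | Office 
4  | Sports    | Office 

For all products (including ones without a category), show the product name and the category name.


LEFT JOIN keeps every row from products (the left table); where category_id has no match in categories, the category columns become NULL. Walk through each product:
  - product 1 (Keyboard): category_id=NULL, no match -> kept with NULL
  - product 2 (Printer): category_id=2 -> matches Books
  - product 3 (Camera): category_id=3 -> matches Furniture
  - product 4 (Chair): category_id=2 -> matches Books
All 4 rows appear; 1 has NULL category.

SQL:
SELECT a.name, b.name AS category
FROM products a
LEFT JOIN categories b ON a.category_id = b.id

Result:
name     | category 
---------+----------
Keyboard | NULL     
Printer  | Books    
Camera   | Furniture
Chair    | Books    


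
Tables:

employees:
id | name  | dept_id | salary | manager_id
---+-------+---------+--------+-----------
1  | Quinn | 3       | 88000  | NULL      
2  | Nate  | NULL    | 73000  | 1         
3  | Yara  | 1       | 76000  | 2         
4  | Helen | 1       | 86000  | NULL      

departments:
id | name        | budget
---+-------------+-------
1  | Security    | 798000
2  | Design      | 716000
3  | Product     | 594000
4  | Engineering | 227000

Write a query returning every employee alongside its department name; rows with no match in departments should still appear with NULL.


LEFT JOIN keeps every row from employees (the left table); where dept_id has no match in departments, the department columns become NULL. Walk through each employee:
  - employee 1 (Quinn): dept_id=3 -> matches Product
  - employee 2 (Nate): dept_id=NULL, no match -> kept with NULL
  - employee 3 (Yara): dept_id=1 -> matches Security
  - employee 4 (Helen): dept_id=1 -> matches Security
All 4 rows appear; 1 has NULL department.

SQL:
SELECT a.name, b.name AS department
FROM employees a
LEFT JOIN departments b ON a.dept_id = b.id

Result:
name  | department
------+-----------
Quinn | Product   
Nate  | NULL      
Yara  | Security  
Helen | Security  


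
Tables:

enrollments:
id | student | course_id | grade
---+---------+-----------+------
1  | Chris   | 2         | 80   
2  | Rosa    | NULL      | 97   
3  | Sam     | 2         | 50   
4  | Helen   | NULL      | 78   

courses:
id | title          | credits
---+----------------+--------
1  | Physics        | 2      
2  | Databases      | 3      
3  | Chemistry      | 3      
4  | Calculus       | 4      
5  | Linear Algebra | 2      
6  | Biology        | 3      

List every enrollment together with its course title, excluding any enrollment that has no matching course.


INNER JOIN keeps only enrollments rows whose course_id matches an id in courses. Walk through each enrollment:
  - enrollment 1 (Chris): course_id=2 -> matches Databases
  - enrollment 2 (Rosa): course_id=NULL, no match -> dropped
  - enrollment 3 (Sam): course_id=2 -> matches Databases
  - enrollment 4 (Helen): course_id=NULL, no match -> dropped
So 2 of 4 rows are dropped.

SQL:
SELECT a.student, b.title AS course
FROM enrollments a
INNER JOIN courses b ON a.course_id = b.id

Result:
student | course   
--------+----------
Chris   | Databases
Sam     | Databases


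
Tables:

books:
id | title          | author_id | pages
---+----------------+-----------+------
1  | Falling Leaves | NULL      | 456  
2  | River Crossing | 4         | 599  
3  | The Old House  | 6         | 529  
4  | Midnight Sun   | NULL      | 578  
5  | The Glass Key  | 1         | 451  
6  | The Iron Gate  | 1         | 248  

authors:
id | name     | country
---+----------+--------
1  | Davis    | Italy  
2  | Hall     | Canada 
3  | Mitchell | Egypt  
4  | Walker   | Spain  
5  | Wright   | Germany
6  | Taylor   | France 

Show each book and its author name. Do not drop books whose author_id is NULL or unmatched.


LEFT JOIN keeps every row from books (the left table); where author_id has no match in authors, the author columns become NULL. Walk through each book:
  - book 1 (Falling Leaves): author_id=NULL, no match -> kept with NULL
  - book 2 (River Crossing): author_id=4 -> matches Walker
  - book 3 (The Old House): author_id=6 -> matches Taylor
  - book 4 (Midnight Sun): author_id=NULL, no match -> kept with NULL
  - book 5 (The Glass Key): author_id=1 -> matches Davis
  - book 6 (The Iron Gate): author_id=1 -> matches Davis
All 6 rows appear; 2 have NULL author.

SQL:
SELECT a.title, b.name AS author
FROM books a
LEFT JOIN authors b ON a.author_id = b.id

Result:
title          | author
---------------+-------
Falling Leaves | NULL  
River Crossing | Walker
The Old House  | Taylor
Midnight Sun   | NULL  
The Glass Key  | Davis 
The Iron Gate  | Davis 


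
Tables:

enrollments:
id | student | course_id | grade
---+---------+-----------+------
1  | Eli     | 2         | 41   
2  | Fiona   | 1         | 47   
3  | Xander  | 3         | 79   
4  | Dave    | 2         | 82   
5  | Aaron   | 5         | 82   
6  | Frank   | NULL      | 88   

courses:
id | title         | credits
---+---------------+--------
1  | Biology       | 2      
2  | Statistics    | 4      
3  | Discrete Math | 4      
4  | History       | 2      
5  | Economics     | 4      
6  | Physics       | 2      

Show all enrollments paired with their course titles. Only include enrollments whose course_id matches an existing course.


INNER JOIN keeps only enrollments rows whose course_id matches an id in courses. Walk through each enrollment:
  - enrollment 1 (Eli): course_id=2 -> matches Statistics
  - enrollment 2 (Fiona): course_id=1 -> matches Biology
  - enrollment 3 (Xander): course_id=3 -> matches Discrete Math
  - enrollment 4 (Dave): course_id=2 -> matches Statistics
  - enrollment 5 (Aaron): course_id=5 -> matches Economics
  - enrollment 6 (Frank): course_id=NULL, no match -> dropped
So 1 of 6 rows is dropped.

SQL:
SELECT a.student, b.title AS course
FROM enrollments a
INNER JOIN courses b ON a.course_id = b.id

Result:
student | course       
--------+--------------
Eli     | Statistics   
Fiona   | Biology      
Xander  | Discrete Math
Dave    | Statistics   
Aaron   | Economics    


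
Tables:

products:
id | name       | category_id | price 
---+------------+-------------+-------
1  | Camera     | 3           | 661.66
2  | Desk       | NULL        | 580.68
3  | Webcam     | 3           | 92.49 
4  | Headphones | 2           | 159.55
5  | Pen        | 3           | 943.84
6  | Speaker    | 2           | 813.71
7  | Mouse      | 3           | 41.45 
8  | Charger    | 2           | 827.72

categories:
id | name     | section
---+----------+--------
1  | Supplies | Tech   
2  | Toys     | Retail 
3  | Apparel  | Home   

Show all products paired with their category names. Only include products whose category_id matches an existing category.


INNER JOIN keeps only products rows whose category_id matches an id in categories. Walk through each product:
  - product 1 (Camera): category_id=3 -> matches Apparel
  - product 2 (Desk): category_id=NULL, no match -> dropped
  - product 3 (Webcam): category_id=3 -> matches Apparel
  - product 4 (Headphones): category_id=2 -> matches Toys
  - product 5 (Pen): category_id=3 -> matches Apparel
  - product 6 (Speaker): category_id=2 -> matches Toys
  - product 7 (Mouse): category_id=3 -> matches Apparel
  - product 8 (Charger): category_id=2 -> matches Toys
So 1 of 8 rows is dropped.

SQL:
SELECT a.name, b.name AS category
FROM products a
INNER JOIN categories b ON a.category_id = b.id

Result:
name       | category
-----------+---------
Camera     | Apparel 
Webcam     | Apparel 
Headphones | Toys    
Pen        | Apparel 
Speaker    | Toys    
Mouse      | Apparel 
Charger    | Toys    
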